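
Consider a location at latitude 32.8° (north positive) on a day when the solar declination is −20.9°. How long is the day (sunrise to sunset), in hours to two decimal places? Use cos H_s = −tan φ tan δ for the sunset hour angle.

10.10 hours

cos H_s = −tan(32.8°) · tan(-20.9°) = 0.2461, so H_s = arccos(0.2461) = 75.75°.
Day length = 2 H_s / 15° h⁻¹ = 151.50° / 15 = 10.100 h.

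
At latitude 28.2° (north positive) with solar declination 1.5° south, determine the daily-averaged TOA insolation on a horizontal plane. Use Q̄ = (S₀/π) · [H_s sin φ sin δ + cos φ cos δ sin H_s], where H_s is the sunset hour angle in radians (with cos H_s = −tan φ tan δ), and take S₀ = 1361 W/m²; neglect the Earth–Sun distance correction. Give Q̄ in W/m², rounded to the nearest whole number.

373 W/m²

−tan φ tan δ = −(0.5362)(-0.0262) = 0.0140; H_s = arccos(0.0140) = 89.20°. In radians, H_s = 1.5568.
H_s sin φ sin δ = 1.5568 × 0.4726 × -0.0262 = -0.0193.
cos φ cos δ sin H_s = 0.8813 × 0.9997 × 0.9999 = 0.8809.
Q̄ = (1361/π) × (-0.0193 + 0.8809) = 433.22 × 0.8616 = 373.26 W/m².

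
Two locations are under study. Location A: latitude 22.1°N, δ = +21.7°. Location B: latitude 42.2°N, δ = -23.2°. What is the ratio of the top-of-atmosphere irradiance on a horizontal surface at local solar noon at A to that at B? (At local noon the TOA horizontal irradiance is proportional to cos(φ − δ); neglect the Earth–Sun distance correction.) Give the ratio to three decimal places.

A: cos θ_z = cos(22.1° − (21.7°)) = 1.0000.
B: cos θ_z = cos(42.2° − (-23.2°)) = 0.4163.
Ratio A/B = 1.0000 / 0.4163 = 2.4021.

2.402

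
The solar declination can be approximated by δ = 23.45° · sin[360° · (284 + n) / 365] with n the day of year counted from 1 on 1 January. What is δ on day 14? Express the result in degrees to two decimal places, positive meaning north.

-21.44°

360 × (284 + 14) / 365 = 293.918°; sin(293.918°) = -0.9141.
δ = 23.45 × -0.9141 = -21.436° ≈ -21.44°.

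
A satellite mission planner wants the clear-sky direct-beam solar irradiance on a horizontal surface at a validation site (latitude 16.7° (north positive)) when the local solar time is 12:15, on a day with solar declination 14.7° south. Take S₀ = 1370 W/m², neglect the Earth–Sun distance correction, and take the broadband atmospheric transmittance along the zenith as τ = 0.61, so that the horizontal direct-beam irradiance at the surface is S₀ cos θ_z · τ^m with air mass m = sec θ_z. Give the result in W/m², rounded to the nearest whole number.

653 W/m²

Hour angle H = 15° × (12.25 − 12) = 3.75°.
cos θ_z = sin(16.7°) sin(-14.7°) + cos(16.7°) cos(-14.7°) cos(3.75°) = -0.0729 + 0.9245 = 0.8516.
Air mass m = 1/cos θ_z = 1/0.8516 = 1.174; τ^m = 0.61^1.174 = 0.5597.
Surface direct beam = 1370 × 0.8516 × 0.5597 = 653.00 W/m².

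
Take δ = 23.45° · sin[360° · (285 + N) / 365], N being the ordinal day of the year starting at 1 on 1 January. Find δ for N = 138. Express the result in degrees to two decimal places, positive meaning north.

+19.71°

360 × (285 + 138) / 365 = 417.205°; sin(417.205°) = 0.8406.
δ = 23.45 × 0.8406 = 19.712° ≈ +19.71°.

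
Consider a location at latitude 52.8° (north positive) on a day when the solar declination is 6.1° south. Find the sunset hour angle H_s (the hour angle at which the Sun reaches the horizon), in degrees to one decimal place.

−tan φ tan δ = −(1.3175)(-0.1069) = 0.1408; H_s = arccos(0.1408) = 81.91°.

81.9°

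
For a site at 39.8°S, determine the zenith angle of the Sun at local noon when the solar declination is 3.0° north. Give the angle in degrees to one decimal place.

At local solar noon the hour angle is zero, so the zenith angle is |φ − δ| = |-39.8° − (3.0°)| = 42.8°.

42.8°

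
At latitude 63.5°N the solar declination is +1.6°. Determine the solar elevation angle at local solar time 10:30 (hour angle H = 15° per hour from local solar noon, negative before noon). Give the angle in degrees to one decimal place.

25.9°

Hour angle H = 15° × (10.5 − 12) = -22.50°.
cos θ_z = sin φ sin δ + cos φ cos δ cos H = (0.8949)(0.0279) + (0.4462)(0.9996)(0.9239) = 0.4370.
θ_z = arccos(0.4370) = 64.09°, so the elevation is 90° − 64.09° = 25.91°.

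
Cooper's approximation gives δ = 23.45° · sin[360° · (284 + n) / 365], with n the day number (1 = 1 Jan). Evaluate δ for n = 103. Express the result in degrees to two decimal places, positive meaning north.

360 × (284 + 103) / 365 = 381.699°; sin(381.699°) = 0.3697.
δ = 23.45 × 0.3697 = 8.669° ≈ +8.67°.

+8.67°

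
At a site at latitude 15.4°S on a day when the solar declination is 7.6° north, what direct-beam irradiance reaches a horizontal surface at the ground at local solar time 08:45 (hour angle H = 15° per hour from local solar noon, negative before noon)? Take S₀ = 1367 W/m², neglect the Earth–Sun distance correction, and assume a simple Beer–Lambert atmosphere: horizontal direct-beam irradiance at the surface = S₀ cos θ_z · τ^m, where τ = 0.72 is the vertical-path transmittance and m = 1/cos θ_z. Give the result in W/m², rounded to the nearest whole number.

468 W/m²

Hour angle H = 15° × (8.75 − 12) = -48.75°.
cos θ_z = sin φ sin δ + cos φ cos δ cos H = (-0.2656)(0.1323) + (0.9641)(0.9912)(0.6593) = 0.5949.
Air mass m = 1/cos θ_z = 1/0.5949 = 1.681; τ^m = 0.72^1.681 = 0.5757.
Surface direct beam = 1367 × 0.5949 × 0.5757 = 468.18 W/m².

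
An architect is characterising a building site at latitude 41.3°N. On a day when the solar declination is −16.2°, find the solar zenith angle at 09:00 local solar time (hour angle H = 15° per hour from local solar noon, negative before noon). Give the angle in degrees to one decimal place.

Hour angle H = 15° × (9 − 12) = -45.00°.
With φ = 41.3°, δ = -16.2°, H = -45.00°: sin φ sin δ = -0.1841, cos φ cos δ cos H = 0.5101, so cos θ_z = 0.3260.
θ_z = arccos(0.3260) = 70.97°.

71.0°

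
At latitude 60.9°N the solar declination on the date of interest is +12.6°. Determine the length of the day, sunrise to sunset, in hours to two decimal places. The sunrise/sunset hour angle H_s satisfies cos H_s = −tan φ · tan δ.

cos H_s = −tan(60.9°) · tan(12.6°) = -0.4016, so H_s = arccos(-0.4016) = 113.68°.
Day length = 2 H_s / 15° h⁻¹ = 227.36° / 15 = 15.157 h.

15.16 hours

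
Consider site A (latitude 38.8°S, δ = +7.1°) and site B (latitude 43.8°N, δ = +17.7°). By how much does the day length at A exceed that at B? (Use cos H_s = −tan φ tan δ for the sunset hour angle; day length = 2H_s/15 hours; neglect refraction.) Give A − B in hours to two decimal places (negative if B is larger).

A: H_s = arccos(−tan -38.8° · tan 7.1°) = 84.25°, so 2H_s/15 = 11.2333 h.
B: H_s = arccos(−tan 43.8° · tan 17.7°) = 107.82°, so 2H_s/15 = 14.3760 h.
A − B = 11.2333 − 14.3760 = -3.1427 h.

-3.14 h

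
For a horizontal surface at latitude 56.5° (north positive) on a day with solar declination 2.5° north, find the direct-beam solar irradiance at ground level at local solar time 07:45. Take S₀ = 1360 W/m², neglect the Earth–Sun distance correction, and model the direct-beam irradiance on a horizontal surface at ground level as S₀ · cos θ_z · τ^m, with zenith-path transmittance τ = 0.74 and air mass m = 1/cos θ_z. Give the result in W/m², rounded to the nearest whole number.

130 W/m²

Hour angle H = 15° × (7.75 − 12) = -63.75°.
cos θ_z = sin φ sin δ + cos φ cos δ cos H = (0.8339)(0.0436) + (0.5519)(0.9990)(0.4423) = 0.2802.
Air mass m = 1/cos θ_z = 1/0.2802 = 3.569; τ^m = 0.74^3.569 = 0.3414.
Surface direct beam = 1360 × 0.2802 × 0.3414 = 130.10 W/m².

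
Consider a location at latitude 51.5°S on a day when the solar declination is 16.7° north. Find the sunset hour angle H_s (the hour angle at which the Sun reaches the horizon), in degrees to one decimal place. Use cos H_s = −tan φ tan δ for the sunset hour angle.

67.8°

−tan φ tan δ = −(-1.2572)(0.3000) = 0.3772; H_s = arccos(0.3772) = 67.84°.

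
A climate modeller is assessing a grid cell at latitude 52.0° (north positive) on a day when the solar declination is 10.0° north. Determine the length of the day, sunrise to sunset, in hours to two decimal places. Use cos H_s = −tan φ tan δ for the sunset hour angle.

The sunset hour angle satisfies cos H_s = −tan φ tan δ = -0.2257, giving H_s = 103.04°.
Day length = 2 H_s / 15° h⁻¹ = 206.08° / 15 = 13.739 h.

13.74 hours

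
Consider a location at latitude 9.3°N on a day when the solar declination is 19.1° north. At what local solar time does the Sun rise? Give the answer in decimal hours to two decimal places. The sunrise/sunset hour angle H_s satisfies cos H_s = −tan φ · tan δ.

5.78 h

The sunset hour angle satisfies cos H_s = −tan φ tan δ = -0.0567, giving H_s = 93.25°.
Sunrise is at 12 − H_s/15 = 12 − 6.217 = 5.783 h local solar time.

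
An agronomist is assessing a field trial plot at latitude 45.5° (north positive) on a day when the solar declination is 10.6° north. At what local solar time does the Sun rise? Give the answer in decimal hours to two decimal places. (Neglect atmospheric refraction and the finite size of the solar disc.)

cos H_s = −tan(45.5°) · tan(10.6°) = -0.1904, so H_s = arccos(-0.1904) = 100.98°.
Sunrise is at 12 − H_s/15 = 12 − 6.732 = 5.268 h local solar time.

5.27 h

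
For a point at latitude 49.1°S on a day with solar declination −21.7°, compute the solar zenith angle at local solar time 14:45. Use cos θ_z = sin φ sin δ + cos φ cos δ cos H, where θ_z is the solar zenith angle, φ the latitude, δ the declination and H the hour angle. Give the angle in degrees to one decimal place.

Hour angle H = 15° × (14.75 − 12) = 41.25°.
cos θ_z = sin(-49.1°) sin(-21.7°) + cos(-49.1°) cos(-21.7°) cos(41.25°) = 0.2795 + 0.4574 = 0.7369.
θ_z = arccos(0.7369) = 42.53°.

42.5°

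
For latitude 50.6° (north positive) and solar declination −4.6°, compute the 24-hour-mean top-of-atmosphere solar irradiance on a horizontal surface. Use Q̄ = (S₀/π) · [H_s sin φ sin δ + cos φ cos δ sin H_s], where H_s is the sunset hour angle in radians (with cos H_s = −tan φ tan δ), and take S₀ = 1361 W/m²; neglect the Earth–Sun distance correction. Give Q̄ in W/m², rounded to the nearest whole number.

−tan φ tan δ = −(1.2174)(-0.0805) = 0.0980; H_s = arccos(0.0980) = 84.38°. In radians, H_s = 1.4727.
H_s sin φ sin δ = 1.4727 × 0.7727 × -0.0802 = -0.0913.
cos φ cos δ sin H_s = 0.6347 × 0.9968 × 0.9952 = 0.6296.
Q̄ = (1361/π) × (-0.0913 + 0.6296) = 433.22 × 0.5383 = 233.20 W/m².

233 W/m²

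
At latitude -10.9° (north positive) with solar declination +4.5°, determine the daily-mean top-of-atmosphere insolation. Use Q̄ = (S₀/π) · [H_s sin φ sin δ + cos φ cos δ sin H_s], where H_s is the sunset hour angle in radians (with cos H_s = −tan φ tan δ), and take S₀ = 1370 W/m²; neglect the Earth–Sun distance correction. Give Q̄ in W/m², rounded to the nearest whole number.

417 W/m²

−tan φ tan δ = −(-0.1926)(0.0787) = 0.0152; H_s = arccos(0.0152) = 89.13°. In radians, H_s = 1.5556.
H_s sin φ sin δ = 1.5556 × -0.1891 × 0.0785 = -0.0231.
cos φ cos δ sin H_s = 0.9820 × 0.9969 × 0.9999 = 0.9789.
Q̄ = (1370/π) × (-0.0231 + 0.9789) = 436.08 × 0.9558 = 416.81 W/m².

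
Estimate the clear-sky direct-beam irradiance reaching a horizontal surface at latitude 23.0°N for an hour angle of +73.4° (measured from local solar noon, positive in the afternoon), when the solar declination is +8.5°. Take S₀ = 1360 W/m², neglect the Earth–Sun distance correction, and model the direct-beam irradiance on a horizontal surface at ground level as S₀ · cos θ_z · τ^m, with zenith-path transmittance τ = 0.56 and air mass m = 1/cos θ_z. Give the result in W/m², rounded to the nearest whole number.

70 W/m²

With φ = 23.0°, δ = 8.5°, H = 73.40°: sin φ sin δ = 0.0578, cos φ cos δ cos H = 0.2601, so cos θ_z = 0.3179.
Air mass m = 1/cos θ_z = 1/0.3179 = 3.146; τ^m = 0.56^3.146 = 0.1614.
Surface direct beam = 1360 × 0.3179 × 0.1614 = 69.78 W/m².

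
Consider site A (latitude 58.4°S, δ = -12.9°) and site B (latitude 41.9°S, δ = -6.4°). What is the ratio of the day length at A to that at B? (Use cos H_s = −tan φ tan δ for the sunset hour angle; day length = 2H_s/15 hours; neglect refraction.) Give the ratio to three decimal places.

1.168

A: H_s = arccos(−tan -58.4° · tan -12.9°) = 111.86°, so 2H_s/15 = 14.9147 h.
B: H_s = arccos(−tan -41.9° · tan -6.4°) = 95.78°, so 2H_s/15 = 12.7707 h.
Ratio A/B = 14.9147 / 12.7707 = 1.1679.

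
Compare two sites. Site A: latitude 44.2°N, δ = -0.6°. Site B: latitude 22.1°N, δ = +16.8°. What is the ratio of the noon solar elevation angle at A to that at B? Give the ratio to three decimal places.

A: 90° − |44.2 − (-0.6)| = 45.20°.
B: 90° − |22.1 − (16.8)| = 84.70°.
Ratio A/B = 45.2000 / 84.7000 = 0.5336.

0.534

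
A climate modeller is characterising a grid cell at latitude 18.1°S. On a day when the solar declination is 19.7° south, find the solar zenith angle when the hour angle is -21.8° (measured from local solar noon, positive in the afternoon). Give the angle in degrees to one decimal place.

cos θ_z = sin(-18.1°) sin(-19.7°) + cos(-18.1°) cos(-19.7°) cos(-21.80°) = 0.1047 + 0.8309 = 0.9356.
θ_z = arccos(0.9356) = 20.67°.

20.7°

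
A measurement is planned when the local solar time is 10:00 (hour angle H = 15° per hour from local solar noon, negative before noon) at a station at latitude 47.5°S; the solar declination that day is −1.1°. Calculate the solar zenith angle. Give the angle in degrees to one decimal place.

53.2°

Hour angle H = 15° × (10 − 12) = -30.00°.
With φ = -47.5°, δ = -1.1°, H = -30.00°: sin φ sin δ = 0.0142, cos φ cos δ cos H = 0.5850, so cos θ_z = 0.5992.
θ_z = arccos(0.5992) = 53.19°.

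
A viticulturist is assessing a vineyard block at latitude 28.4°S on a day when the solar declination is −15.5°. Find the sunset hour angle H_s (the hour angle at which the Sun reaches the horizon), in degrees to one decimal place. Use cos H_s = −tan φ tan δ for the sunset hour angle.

98.6°

The sunset hour angle satisfies cos H_s = −tan φ tan δ = -0.1499, giving H_s = 98.62°.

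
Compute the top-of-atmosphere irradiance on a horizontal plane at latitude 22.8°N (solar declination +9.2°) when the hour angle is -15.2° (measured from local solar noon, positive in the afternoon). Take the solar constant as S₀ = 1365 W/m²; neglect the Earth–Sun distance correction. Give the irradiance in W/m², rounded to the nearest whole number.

1283 W/m²

cos θ_z = sin φ sin δ + cos φ cos δ cos H = (0.3875)(0.1599) + (0.9219)(0.9871)(0.9650) = 0.9401.
Top-of-atmosphere irradiance = S₀ cos θ_z = 1365 × 0.9401 = 1283.24 W/m².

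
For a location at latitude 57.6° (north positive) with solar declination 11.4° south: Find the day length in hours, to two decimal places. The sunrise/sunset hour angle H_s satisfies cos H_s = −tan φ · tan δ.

9.53 hours

cos H_s = −tan(57.6°) · tan(-11.4°) = 0.3177, so H_s = arccos(0.3177) = 71.48°.
Day length = 2 H_s / 15° h⁻¹ = 142.96° / 15 = 9.531 h.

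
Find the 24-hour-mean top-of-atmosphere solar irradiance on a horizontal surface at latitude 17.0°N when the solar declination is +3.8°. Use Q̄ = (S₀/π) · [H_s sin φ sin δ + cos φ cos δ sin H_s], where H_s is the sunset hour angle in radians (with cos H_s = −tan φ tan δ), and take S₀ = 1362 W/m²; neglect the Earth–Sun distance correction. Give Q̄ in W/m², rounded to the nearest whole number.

−tan φ tan δ = −(0.3057)(0.0664) = -0.0203; H_s = arccos(-0.0203) = 91.16°. In radians, H_s = 1.5910.
H_s sin φ sin δ = 1.5910 × 0.2924 × 0.0663 = 0.0308.
cos φ cos δ sin H_s = 0.9563 × 0.9978 × 0.9998 = 0.9540.
Q̄ = (1362/π) × (0.0308 + 0.9540) = 433.54 × 0.9848 = 426.95 W/m².

427 W/m²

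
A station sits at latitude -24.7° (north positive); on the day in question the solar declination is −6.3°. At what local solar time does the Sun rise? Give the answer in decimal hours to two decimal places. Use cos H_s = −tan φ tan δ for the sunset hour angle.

−tan φ tan δ = −(-0.4599)(-0.1104) = -0.0508; H_s = arccos(-0.0508) = 92.91°.
Sunrise is at 12 − H_s/15 = 12 − 6.194 = 5.806 h local solar time.

5.81 h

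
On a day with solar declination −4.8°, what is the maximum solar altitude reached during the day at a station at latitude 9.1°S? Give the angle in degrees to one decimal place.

85.7°

At local solar noon the hour angle is zero, so the elevation is 90° − |φ − δ| = 90° − |-9.1° − (-4.8°)| = 90° − 4.3° = 85.7°.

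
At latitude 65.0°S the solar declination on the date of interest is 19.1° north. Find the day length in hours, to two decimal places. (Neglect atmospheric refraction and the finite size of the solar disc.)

−tan φ tan δ = −(-2.1445)(0.3463) = 0.7426; H_s = arccos(0.7426) = 42.05°.
Day length = 2 H_s / 15° h⁻¹ = 84.10° / 15 = 5.607 h.

5.61 hours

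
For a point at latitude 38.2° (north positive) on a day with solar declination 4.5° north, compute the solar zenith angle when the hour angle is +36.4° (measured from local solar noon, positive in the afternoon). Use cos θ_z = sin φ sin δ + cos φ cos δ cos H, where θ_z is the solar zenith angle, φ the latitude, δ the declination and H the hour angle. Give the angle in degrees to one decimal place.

With φ = 38.2°, δ = 4.5°, H = 36.40°: sin φ sin δ = 0.0485, cos φ cos δ cos H = 0.6306, so cos θ_z = 0.6791.
θ_z = arccos(0.6791) = 47.23°.

47.2°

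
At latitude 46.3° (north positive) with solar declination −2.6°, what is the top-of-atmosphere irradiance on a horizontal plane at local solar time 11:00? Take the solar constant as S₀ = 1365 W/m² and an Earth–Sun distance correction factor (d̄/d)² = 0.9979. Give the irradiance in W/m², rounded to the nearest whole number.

Hour angle H = 15° × (11 − 12) = -15.00°.
cos θ_z = sin φ sin δ + cos φ cos δ cos H = (0.7230)(-0.0454) + (0.6909)(0.9990)(0.9659) = 0.6338.
Top-of-atmosphere irradiance = S₀ (d̄/d)² cos θ_z = 1365 × 0.9979 × 0.6338 = 863.32 W/m².

863 W/m²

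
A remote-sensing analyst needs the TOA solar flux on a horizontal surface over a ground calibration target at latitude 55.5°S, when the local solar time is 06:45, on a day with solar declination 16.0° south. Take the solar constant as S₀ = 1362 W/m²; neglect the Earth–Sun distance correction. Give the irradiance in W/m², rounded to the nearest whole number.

Hour angle H = 15° × (6.75 − 12) = -78.75°.
cos θ_z = sin φ sin δ + cos φ cos δ cos H = (-0.8241)(-0.2756) + (0.5664)(0.9613)(0.1951) = 0.3334.
Top-of-atmosphere irradiance = S₀ cos θ_z = 1362 × 0.3334 = 454.09 W/m².

454 W/m²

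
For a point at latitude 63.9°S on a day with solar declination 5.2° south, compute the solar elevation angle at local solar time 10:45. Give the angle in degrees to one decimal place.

Hour angle H = 15° × (10.75 − 12) = -18.75°.
With φ = -63.9°, δ = -5.2°, H = -18.75°: sin φ sin δ = 0.0814, cos φ cos δ cos H = 0.4149, so cos θ_z = 0.4963.
θ_z = arccos(0.4963) = 60.24°, so the elevation is 90° − 60.24° = 29.76°.

29.8°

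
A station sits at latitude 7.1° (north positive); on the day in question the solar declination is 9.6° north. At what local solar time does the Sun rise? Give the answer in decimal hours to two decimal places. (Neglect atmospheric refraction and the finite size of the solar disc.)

cos H_s = −tan(7.1°) · tan(9.6°) = -0.0211, so H_s = arccos(-0.0211) = 91.21°.
Sunrise is at 12 − H_s/15 = 12 − 6.081 = 5.919 h local solar time.

5.92 h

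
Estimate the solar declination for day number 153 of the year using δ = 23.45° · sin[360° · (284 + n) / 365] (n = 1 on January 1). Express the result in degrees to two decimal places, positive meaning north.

360 × (284 + 153) / 365 = 431.014°; sin(431.014°) = 0.9456.
δ = 23.45 × 0.9456 = 22.174° ≈ +22.17°.

+22.17°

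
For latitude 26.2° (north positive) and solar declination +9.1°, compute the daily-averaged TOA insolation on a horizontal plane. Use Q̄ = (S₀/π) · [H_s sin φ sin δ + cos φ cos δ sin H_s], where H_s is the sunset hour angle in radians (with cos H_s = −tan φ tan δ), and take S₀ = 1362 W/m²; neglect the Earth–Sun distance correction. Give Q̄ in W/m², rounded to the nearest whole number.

433 W/m²

cos H_s = −tan(26.2°) · tan(9.1°) = -0.0788, so H_s = arccos(-0.0788) = 94.52°. In radians, H_s = 1.6497.
H_s sin φ sin δ = 1.6497 × 0.4415 × 0.1582 = 0.1152.
cos φ cos δ sin H_s = 0.8973 × 0.9874 × 0.9969 = 0.8832.
Q̄ = (1362/π) × (0.1152 + 0.8832) = 433.54 × 0.9984 = 432.85 W/m².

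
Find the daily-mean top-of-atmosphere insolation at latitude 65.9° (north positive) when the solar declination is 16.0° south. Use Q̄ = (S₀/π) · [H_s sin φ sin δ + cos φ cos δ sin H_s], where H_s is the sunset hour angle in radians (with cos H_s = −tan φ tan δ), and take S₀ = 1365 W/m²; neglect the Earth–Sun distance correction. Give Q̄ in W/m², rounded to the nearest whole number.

35 W/m²

cos H_s = −tan(65.9°) · tan(-16.0°) = 0.6410, so H_s = arccos(0.6410) = 50.13°. In radians, H_s = 0.8749.
H_s sin φ sin δ = 0.8749 × 0.9128 × -0.2756 = -0.2201.
cos φ cos δ sin H_s = 0.4083 × 0.9613 × 0.7675 = 0.3012.
Q̄ = (1365/π) × (-0.2201 + 0.3012) = 434.49 × 0.0811 = 35.24 W/m².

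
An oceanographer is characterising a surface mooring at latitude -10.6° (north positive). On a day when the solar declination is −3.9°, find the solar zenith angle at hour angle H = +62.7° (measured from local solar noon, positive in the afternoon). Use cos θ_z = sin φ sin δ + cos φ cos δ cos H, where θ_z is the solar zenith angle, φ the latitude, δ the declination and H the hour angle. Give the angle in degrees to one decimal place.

62.5°

With φ = -10.6°, δ = -3.9°, H = 62.70°: sin φ sin δ = 0.0125, cos φ cos δ cos H = 0.4498, so cos θ_z = 0.4623.
θ_z = arccos(0.4623) = 62.46°.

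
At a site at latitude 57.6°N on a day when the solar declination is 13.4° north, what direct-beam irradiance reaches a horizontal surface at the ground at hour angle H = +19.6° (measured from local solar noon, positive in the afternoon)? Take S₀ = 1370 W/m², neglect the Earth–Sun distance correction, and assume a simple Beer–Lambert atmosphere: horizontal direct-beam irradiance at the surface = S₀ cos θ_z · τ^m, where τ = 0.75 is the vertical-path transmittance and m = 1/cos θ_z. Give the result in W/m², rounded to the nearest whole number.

cos θ_z = sin(57.6°) sin(13.4°) + cos(57.6°) cos(13.4°) cos(19.60°) = 0.1957 + 0.4910 = 0.6867.
Air mass m = 1/cos θ_z = 1/0.6867 = 1.456; τ^m = 0.75^1.456 = 0.6578.
Surface direct beam = 1370 × 0.6867 × 0.6578 = 618.84 W/m².

619 W/m²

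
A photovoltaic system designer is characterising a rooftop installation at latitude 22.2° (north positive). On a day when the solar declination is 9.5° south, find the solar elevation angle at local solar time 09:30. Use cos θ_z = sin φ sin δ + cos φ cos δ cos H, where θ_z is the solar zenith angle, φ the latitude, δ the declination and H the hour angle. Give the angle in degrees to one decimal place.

41.5°

Hour angle H = 15° × (9.5 − 12) = -37.50°.
cos θ_z = sin(22.2°) sin(-9.5°) + cos(22.2°) cos(-9.5°) cos(-37.50°) = -0.0624 + 0.7245 = 0.6621.
θ_z = arccos(0.6621) = 48.54°, so the elevation is 90° − 48.54° = 41.46°.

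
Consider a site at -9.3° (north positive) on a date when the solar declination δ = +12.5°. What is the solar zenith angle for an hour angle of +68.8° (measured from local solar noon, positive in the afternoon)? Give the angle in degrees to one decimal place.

cos θ_z = sin φ sin δ + cos φ cos δ cos H = (-0.1616)(0.2164) + (0.9869)(0.9763)(0.3616) = 0.3134.
θ_z = arccos(0.3134) = 71.74°.

71.7°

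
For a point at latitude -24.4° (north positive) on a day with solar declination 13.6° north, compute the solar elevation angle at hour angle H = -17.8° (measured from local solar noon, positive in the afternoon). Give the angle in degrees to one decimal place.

48.2°

With φ = -24.4°, δ = 13.6°, H = -17.80°: sin φ sin δ = -0.0971, cos φ cos δ cos H = 0.8428, so cos θ_z = 0.7457.
θ_z = arccos(0.7457) = 41.78°, so the elevation is 90° − 41.78° = 48.22°.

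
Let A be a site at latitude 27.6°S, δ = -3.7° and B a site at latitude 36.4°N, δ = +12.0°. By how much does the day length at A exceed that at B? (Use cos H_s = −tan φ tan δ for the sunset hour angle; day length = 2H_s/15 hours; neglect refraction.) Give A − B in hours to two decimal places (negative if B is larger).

A: H_s = arccos(−tan -27.6° · tan -3.7°) = 91.94°, so 2H_s/15 = 12.2587 h.
B: H_s = arccos(−tan 36.4° · tan 12.0°) = 99.02°, so 2H_s/15 = 13.2027 h.
A − B = 12.2587 − 13.2027 = -0.9440 h.

-0.94 h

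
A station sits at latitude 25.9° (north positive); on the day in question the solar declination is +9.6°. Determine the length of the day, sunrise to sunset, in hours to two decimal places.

12.63 hours

−tan φ tan δ = −(0.4856)(0.1691) = -0.0821; H_s = arccos(-0.0821) = 94.71°.
Day length = 2 H_s / 15° h⁻¹ = 189.42° / 15 = 12.628 h.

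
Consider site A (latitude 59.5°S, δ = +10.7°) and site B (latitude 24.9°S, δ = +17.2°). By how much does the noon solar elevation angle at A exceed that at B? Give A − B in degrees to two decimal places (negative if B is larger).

-28.10°

A: 90° − |-59.5 − (10.7)| = 19.80°.
B: 90° − |-24.9 − (17.2)| = 47.90°.
A − B = 19.80 − 47.90 = -28.10°.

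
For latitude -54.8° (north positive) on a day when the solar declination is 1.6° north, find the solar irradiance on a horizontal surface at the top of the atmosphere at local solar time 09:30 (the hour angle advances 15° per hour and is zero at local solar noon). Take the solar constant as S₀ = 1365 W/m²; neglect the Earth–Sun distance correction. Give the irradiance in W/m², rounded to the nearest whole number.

Hour angle H = 15° × (9.5 − 12) = -37.50°.
cos θ_z = sin φ sin δ + cos φ cos δ cos H = (-0.8171)(0.0279) + (0.5764)(0.9996)(0.7934) = 0.4343.
Top-of-atmosphere irradiance = S₀ cos θ_z = 1365 × 0.4343 = 592.82 W/m².

593 W/m²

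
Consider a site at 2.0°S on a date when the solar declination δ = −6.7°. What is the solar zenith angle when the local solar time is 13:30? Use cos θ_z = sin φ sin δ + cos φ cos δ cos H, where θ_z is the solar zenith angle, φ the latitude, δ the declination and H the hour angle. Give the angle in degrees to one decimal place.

22.9°

Hour angle H = 15° × (13.5 − 12) = 22.50°.
cos θ_z = sin(-2.0°) sin(-6.7°) + cos(-2.0°) cos(-6.7°) cos(22.50°) = 0.0041 + 0.9170 = 0.9211.
θ_z = arccos(0.9211) = 22.91°.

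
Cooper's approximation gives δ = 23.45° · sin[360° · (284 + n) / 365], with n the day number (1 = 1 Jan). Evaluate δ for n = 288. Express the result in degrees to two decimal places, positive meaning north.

360 × (284 + 288) / 365 = 564.164°; sin(564.164°) = -0.4093.
δ = 23.45 × -0.4093 = -9.598° ≈ -9.60°.

-9.60°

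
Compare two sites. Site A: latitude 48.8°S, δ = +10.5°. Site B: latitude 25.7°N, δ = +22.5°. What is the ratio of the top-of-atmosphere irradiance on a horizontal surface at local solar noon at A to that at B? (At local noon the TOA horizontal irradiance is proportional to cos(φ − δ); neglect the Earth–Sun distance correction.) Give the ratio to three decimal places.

A: cos θ_z = cos(-48.8° − (10.5°)) = 0.5105.
B: cos θ_z = cos(25.7° − (22.5°)) = 0.9984.
Ratio A/B = 0.5105 / 0.9984 = 0.5113.

0.511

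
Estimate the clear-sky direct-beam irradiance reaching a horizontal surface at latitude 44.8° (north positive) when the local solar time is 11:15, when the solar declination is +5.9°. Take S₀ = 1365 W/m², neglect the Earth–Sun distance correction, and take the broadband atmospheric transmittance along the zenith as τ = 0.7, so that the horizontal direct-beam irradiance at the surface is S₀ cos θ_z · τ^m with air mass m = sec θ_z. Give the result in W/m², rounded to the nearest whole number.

655 W/m²

Hour angle H = 15° × (11.25 − 12) = -11.25°.
cos θ_z = sin(44.8°) sin(5.9°) + cos(44.8°) cos(5.9°) cos(-11.25°) = 0.0724 + 0.6923 = 0.7647.
Air mass m = 1/cos θ_z = 1/0.7647 = 1.308; τ^m = 0.7^1.308 = 0.6272.
Surface direct beam = 1365 × 0.7647 × 0.6272 = 654.68 W/m².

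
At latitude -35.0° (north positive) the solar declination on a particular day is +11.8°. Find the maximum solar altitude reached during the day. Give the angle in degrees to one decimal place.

At local solar noon the hour angle is zero, so the elevation is 90° − |φ − δ| = 90° − |-35.0° − (11.8°)| = 90° − 46.8° = 43.2°.

43.2°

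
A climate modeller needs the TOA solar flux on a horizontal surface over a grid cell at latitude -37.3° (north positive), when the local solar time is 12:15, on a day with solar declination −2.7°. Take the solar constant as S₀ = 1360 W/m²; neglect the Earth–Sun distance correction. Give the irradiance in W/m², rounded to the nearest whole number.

1117 W/m²

Hour angle H = 15° × (12.25 − 12) = 3.75°.
cos θ_z = sin(-37.3°) sin(-2.7°) + cos(-37.3°) cos(-2.7°) cos(3.75°) = 0.0285 + 0.7929 = 0.8214.
Top-of-atmosphere irradiance = S₀ cos θ_z = 1360 × 0.8214 = 1117.10 W/m².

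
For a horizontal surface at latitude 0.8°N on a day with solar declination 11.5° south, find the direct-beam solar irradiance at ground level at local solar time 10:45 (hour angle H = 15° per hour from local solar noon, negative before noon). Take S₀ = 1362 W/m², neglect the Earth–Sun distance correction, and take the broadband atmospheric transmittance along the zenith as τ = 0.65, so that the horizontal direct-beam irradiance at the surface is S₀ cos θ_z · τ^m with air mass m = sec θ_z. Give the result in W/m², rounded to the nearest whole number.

Hour angle H = 15° × (10.75 − 12) = -18.75°.
With φ = 0.8°, δ = -11.5°, H = -18.75°: sin φ sin δ = -0.0028, cos φ cos δ cos H = 0.9278, so cos θ_z = 0.9250.
Air mass m = 1/cos θ_z = 1/0.9250 = 1.081; τ^m = 0.65^1.081 = 0.6277.
Surface direct beam = 1362 × 0.9250 × 0.6277 = 790.81 W/m².

791 W/m²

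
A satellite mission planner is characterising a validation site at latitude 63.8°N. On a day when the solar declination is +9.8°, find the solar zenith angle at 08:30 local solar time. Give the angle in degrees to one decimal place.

Hour angle H = 15° × (8.5 − 12) = -52.50°.
With φ = 63.8°, δ = 9.8°, H = -52.50°: sin φ sin δ = 0.1527, cos φ cos δ cos H = 0.2648, so cos θ_z = 0.4175.
θ_z = arccos(0.4175) = 65.32°.

65.3°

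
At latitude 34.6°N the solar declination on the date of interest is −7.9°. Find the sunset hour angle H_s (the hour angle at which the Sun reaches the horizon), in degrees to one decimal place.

cos H_s = −tan(34.6°) · tan(-7.9°) = 0.0957, so H_s = arccos(0.0957) = 84.51°.

84.5°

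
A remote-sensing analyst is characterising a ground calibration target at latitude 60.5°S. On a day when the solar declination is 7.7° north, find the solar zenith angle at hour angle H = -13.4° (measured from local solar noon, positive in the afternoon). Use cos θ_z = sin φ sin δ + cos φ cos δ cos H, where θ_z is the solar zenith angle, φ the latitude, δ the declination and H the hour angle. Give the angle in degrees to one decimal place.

cos θ_z = sin φ sin δ + cos φ cos δ cos H = (-0.8704)(0.1340) + (0.4924)(0.9910)(0.9728) = 0.3581.
θ_z = arccos(0.3581) = 69.02°.

69.0°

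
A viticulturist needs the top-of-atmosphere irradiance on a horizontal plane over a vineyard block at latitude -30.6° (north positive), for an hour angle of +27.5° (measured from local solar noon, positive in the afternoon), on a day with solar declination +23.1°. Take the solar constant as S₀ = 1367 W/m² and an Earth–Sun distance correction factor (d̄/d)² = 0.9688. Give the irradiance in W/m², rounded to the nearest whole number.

666 W/m²

With φ = -30.6°, δ = 23.1°, H = 27.50°: sin φ sin δ = -0.1997, cos φ cos δ cos H = 0.7023, so cos θ_z = 0.5026.
Top-of-atmosphere irradiance = S₀ (d̄/d)² cos θ_z = 1367 × 0.9688 × 0.5026 = 665.62 W/m².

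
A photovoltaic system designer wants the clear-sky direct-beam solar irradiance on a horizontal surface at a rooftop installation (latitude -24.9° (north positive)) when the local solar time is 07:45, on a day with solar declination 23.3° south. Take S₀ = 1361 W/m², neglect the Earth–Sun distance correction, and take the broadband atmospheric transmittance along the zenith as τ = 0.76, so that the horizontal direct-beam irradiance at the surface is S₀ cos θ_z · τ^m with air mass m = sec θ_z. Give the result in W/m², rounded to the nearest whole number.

436 W/m²

Hour angle H = 15° × (7.75 − 12) = -63.75°.
With φ = -24.9°, δ = -23.3°, H = -63.75°: sin φ sin δ = 0.1665, cos φ cos δ cos H = 0.3685, so cos θ_z = 0.5350.
Air mass m = 1/cos θ_z = 1/0.5350 = 1.869; τ^m = 0.76^1.869 = 0.5987.
Surface direct beam = 1361 × 0.5350 × 0.5987 = 435.93 W/m².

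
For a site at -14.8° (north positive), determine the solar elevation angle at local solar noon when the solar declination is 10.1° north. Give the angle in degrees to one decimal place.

At local solar noon the hour angle is zero, so the elevation is 90° − |φ − δ| = 90° − |-14.8° − (10.1°)| = 90° − 24.9° = 65.1°.

65.1°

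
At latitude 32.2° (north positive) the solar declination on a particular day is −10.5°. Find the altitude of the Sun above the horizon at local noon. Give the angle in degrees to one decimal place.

At local solar noon the hour angle is zero, so the elevation is 90° − |φ − δ| = 90° − |32.2° − (-10.5°)| = 90° − 42.7° = 47.3°.

47.3°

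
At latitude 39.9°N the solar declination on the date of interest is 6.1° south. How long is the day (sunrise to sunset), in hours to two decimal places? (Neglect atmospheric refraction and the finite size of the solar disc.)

cos H_s = −tan(39.9°) · tan(-6.1°) = 0.0894, so H_s = arccos(0.0894) = 84.87°.
Day length = 2 H_s / 15° h⁻¹ = 169.74° / 15 = 11.316 h.

11.32 hours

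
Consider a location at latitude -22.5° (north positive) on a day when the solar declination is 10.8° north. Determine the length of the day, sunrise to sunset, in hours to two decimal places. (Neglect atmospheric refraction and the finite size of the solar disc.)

11.40 hours

−tan φ tan δ = −(-0.4142)(0.1908) = 0.0790; H_s = arccos(0.0790) = 85.47°.
Day length = 2 H_s / 15° h⁻¹ = 170.94° / 15 = 11.396 h.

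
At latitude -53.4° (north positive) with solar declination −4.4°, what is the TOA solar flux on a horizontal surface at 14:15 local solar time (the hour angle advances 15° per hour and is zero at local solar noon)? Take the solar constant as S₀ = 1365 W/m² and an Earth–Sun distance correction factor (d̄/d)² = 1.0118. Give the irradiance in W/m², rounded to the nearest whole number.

768 W/m²

Hour angle H = 15° × (14.25 − 12) = 33.75°.
cos θ_z = sin(-53.4°) sin(-4.4°) + cos(-53.4°) cos(-4.4°) cos(33.75°) = 0.0616 + 0.4943 = 0.5559.
Top-of-atmosphere irradiance = S₀ (d̄/d)² cos θ_z = 1365 × 1.0118 × 0.5559 = 767.76 W/m².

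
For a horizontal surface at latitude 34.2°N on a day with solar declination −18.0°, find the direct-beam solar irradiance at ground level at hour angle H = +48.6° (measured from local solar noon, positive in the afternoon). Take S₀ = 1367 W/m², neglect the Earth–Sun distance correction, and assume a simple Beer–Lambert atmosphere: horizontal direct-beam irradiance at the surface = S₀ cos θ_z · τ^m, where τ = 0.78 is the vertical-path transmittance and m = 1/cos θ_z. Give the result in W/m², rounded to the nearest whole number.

231 W/m²

With φ = 34.2°, δ = -18.0°, H = 48.60°: sin φ sin δ = -0.1737, cos φ cos δ cos H = 0.5202, so cos θ_z = 0.3465.
Air mass m = 1/cos θ_z = 1/0.3465 = 2.886; τ^m = 0.78^2.886 = 0.4882.
Surface direct beam = 1367 × 0.3465 × 0.4882 = 231.24 W/m².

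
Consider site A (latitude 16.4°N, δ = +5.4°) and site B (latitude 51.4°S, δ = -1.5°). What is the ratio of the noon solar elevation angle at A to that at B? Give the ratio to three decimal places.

A: 90° − |16.4 − (5.4)| = 79.00°.
B: 90° − |-51.4 − (-1.5)| = 40.10°.
Ratio A/B = 79.0000 / 40.1000 = 1.9701.

1.970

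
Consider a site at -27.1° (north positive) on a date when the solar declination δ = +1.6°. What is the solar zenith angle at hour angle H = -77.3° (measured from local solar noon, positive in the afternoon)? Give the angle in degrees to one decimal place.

79.5°

With φ = -27.1°, δ = 1.6°, H = -77.30°: sin φ sin δ = -0.0127, cos φ cos δ cos H = 0.1956, so cos θ_z = 0.1829.
θ_z = arccos(0.1829) = 79.46°.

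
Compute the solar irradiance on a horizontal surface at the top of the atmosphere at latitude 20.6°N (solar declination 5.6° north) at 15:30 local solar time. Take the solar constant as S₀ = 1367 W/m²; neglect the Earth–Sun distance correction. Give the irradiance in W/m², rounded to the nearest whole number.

822 W/m²

Hour angle H = 15° × (15.5 − 12) = 52.50°.
cos θ_z = sin(20.6°) sin(5.6°) + cos(20.6°) cos(5.6°) cos(52.50°) = 0.0343 + 0.5671 = 0.6014.
Top-of-atmosphere irradiance = S₀ cos θ_z = 1367 × 0.6014 = 822.11 W/m².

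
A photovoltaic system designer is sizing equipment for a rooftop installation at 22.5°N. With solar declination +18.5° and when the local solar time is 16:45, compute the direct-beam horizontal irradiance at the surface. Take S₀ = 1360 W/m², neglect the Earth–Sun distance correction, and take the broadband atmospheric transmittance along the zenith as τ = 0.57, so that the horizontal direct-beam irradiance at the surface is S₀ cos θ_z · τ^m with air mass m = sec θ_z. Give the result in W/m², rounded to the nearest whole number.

136 W/m²

Hour angle H = 15° × (16.75 − 12) = 71.25°.
cos θ_z = sin φ sin δ + cos φ cos δ cos H = (0.3827)(0.3173) + (0.9239)(0.9483)(0.3214) = 0.4030.
Air mass m = 1/cos θ_z = 1/0.4030 = 2.481; τ^m = 0.57^2.481 = 0.2479.
Surface direct beam = 1360 × 0.4030 × 0.2479 = 135.87 W/m².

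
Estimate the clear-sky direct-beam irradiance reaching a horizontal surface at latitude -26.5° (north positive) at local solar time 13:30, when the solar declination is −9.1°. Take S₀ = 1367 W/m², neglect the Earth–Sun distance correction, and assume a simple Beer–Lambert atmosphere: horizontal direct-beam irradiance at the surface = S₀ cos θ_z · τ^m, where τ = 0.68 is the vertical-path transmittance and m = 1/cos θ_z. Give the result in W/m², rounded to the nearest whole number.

785 W/m²

Hour angle H = 15° × (13.5 − 12) = 22.50°.
With φ = -26.5°, δ = -9.1°, H = 22.50°: sin φ sin δ = 0.0706, cos φ cos δ cos H = 0.8164, so cos θ_z = 0.8870.
Air mass m = 1/cos θ_z = 1/0.8870 = 1.127; τ^m = 0.68^1.127 = 0.6475.
Surface direct beam = 1367 × 0.8870 × 0.6475 = 785.11 W/m².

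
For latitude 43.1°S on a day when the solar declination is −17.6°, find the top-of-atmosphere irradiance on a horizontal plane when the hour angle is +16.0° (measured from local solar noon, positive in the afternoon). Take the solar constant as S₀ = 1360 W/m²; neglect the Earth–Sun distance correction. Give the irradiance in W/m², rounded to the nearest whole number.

1191 W/m²

With φ = -43.1°, δ = -17.6°, H = 16.00°: sin φ sin δ = 0.2066, cos φ cos δ cos H = 0.6690, so cos θ_z = 0.8756.
Top-of-atmosphere irradiance = S₀ cos θ_z = 1360 × 0.8756 = 1190.82 W/m².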